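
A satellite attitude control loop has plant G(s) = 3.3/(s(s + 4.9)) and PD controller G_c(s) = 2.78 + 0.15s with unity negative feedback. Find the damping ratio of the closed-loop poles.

Forward path: (2.78 + 0.15s)·3.3/(s(s+4.9)). The closed-loop characteristic equation is s² + (4.9 + 3.3·0.15)s + 3.3·2.78 = 0.
That is s² + 5.395s + 9.174 = 0, so ω_n = 3.029 rad/s and ζ = 5.395/(2·3.029) = 0.8906.

ζ = 0.891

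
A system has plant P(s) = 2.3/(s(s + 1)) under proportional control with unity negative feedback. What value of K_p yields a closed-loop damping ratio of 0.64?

K_p = 0.265

Closed-loop characteristic equation: s² + 1s + K_p·2.3 = 0.
So ω_n = √(2.3K_p) and 2ζω_n = 1, giving ζ = 1/(2√(2.3K_p)).
Setting ζ = 0.64: √(2.3K_p) = 1/(2·0.64) = 0.7812, so K_p = 0.6104/2.3 = 0.265.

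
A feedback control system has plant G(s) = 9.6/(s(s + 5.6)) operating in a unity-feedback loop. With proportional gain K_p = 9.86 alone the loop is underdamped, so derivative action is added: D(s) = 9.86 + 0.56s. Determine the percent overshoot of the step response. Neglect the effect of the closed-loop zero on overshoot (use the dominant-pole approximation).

11.7%

Forward path: (9.86 + 0.56s)·9.6/(s(s+5.6)). The closed-loop characteristic equation is s² + (5.6 + 9.6·0.56)s + 9.6·9.86 = 0.
That is s² + 10.98s + 94.66 = 0, so ω_n = 9.729 rad/s and ζ = 10.98/(2·9.729) = 0.5641.
%OS = 100·exp(−πζ/√(1−ζ²)) = 11.7%.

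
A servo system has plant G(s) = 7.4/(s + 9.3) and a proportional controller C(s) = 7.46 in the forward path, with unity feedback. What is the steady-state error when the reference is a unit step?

0.144

The loop is type 0. Static position error constant K_pos = C(0)·G(0) = 7.46·0.7957 = 5.936.
Steady-state error to a unit step: e_ss = 1/(1+K_pos) = 1/6.936 = 0.144.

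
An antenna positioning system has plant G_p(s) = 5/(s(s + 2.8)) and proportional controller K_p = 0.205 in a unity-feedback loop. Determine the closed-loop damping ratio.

ζ = 1.38

1 + K_p·G_p(s) = 0 gives s² + 2.8s + 1.025 = 0.
So ω_n² = 1.025 ⇒ ω_n = 1.012 rad/s, and ζ = 2.8/(2ω_n) = 1.38.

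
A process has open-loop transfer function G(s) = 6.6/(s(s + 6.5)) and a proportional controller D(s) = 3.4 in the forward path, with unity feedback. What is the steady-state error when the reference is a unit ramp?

The loop has one pole at the origin (type 1). Velocity error constant K_v = lim_{s→0} s·D(s)G(s) = 3.4·6.6/6.5 = 3.452.
Steady-state error to a unit ramp: e_ss = 1/K_v = 0.29.

0.29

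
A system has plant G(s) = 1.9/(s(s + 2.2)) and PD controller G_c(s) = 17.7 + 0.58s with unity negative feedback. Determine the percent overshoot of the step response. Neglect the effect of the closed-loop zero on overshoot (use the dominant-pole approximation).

39.3%

Forward path: (17.7 + 0.58s)·1.9/(s(s+2.2)). The closed-loop characteristic equation is s² + (2.2 + 1.9·0.58)s + 1.9·17.7 = 0.
That is s² + 3.302s + 33.63 = 0, so ω_n = 5.799 rad/s and ζ = 3.302/(2·5.799) = 0.2847.
%OS = 100·exp(−πζ/√(1−ζ²)) = 39.3%.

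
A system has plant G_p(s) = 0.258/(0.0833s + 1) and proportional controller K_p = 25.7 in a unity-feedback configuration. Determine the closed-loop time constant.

τ = 0.0109 s

Closed loop: T(s) = K_p·G_p/(1+K_p·G_p) = 6.631/(0.0833s + 1 + 6.631), with pole at s = −(1 + 6.631)/0.0833 = −91.6.
Closed-loop time constant τ = 1/91.6 = 0.0109 s.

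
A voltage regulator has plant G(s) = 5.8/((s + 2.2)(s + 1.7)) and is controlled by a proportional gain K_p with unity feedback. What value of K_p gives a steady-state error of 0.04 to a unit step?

For a type-0 loop with proportional control, e_ss = 1/(1 + K_p·G(0)).
G(0) = 1.551. Require 1/(1 + K_p·1.551) = 0.04, so 1 + 1.551·K_p = 25.
K_p = (25 − 1)/1.551 = 15.5.

K_p = 15.5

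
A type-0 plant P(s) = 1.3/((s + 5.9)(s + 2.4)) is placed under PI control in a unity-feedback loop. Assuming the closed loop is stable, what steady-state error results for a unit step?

The PI controller's integrator makes the forward path type 1, so e_ss to a step is zero.

0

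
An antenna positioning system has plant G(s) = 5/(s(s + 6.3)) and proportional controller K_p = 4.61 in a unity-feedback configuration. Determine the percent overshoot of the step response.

6.51%

From 1 + K_pG(s) = 0: s² + 6.3s + 23.05 = 0 ⇒ ω_n = 4.801, ζ = 0.6561.
%OS = 100·exp(−πζ/√(1−ζ²)) = 100·exp(−π·0.6561/√0.5695) = 6.51%.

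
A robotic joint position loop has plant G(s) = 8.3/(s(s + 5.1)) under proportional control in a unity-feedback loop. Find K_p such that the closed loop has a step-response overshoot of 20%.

K_p = 3.77

From %OS = 100·exp(−πζ/√(1−ζ²)) = 20%, ζ = −ln(0.2)/√(π²+ln²(0.2)) = 0.4559.
Characteristic equation s² + 5.1s + 8.3K_p = 0 gives ζ = 5.1/(2√(8.3K_p)).
Setting ζ = 0.4559: √(8.3K_p) = 5.1/(2·0.4559) = 5.593, so K_p = 31.28/8.3 = 3.77.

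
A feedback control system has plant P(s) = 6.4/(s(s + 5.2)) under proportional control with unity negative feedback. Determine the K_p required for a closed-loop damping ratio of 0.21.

K_p = 24

Closed-loop characteristic equation: s² + 5.2s + K_p·6.4 = 0.
So ω_n = √(6.4K_p) and 2ζω_n = 5.2, giving ζ = 5.2/(2√(6.4K_p)).
Setting ζ = 0.21: √(6.4K_p) = 5.2/(2·0.21) = 12.38, so K_p = 153.3/6.4 = 24.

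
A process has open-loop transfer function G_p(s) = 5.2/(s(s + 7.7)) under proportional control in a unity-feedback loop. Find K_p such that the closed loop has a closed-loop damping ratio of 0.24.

K_p = 49.5

Closed-loop characteristic equation: s² + 7.7s + K_p·5.2 = 0.
So ω_n = √(5.2K_p) and 2ζω_n = 7.7, giving ζ = 7.7/(2√(5.2K_p)).
Setting ζ = 0.24: √(5.2K_p) = 7.7/(2·0.24) = 16.04, so K_p = 257.3/5.2 = 49.5.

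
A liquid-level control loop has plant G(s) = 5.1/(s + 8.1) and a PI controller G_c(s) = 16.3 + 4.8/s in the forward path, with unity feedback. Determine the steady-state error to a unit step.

0

The open loop G_c(s)G(s) has a pole at the origin (type 1), so the static position error constant is infinite and e_ss = 1/(1+∞) = 0.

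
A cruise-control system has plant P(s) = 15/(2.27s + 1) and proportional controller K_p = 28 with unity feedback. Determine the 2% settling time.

T_s ≈ 0.0216 s

Closed loop: T(s) = K_p·P/(1+K_p·P) = 420/(2.27s + 1 + 420), with pole at s = −(1 + 420)/2.27 = −185.5.
τ = 1/185.5 = 0.005392 s, so 2% settling time ≈ 4τ = 0.0216 s.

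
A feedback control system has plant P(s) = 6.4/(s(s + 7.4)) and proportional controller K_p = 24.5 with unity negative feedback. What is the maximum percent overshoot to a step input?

37.8%

Closed-loop characteristic equation: s² + 7.4s + 156.8 = 0, so ω_n = 12.52 rad/s and ζ = 7.4/(2·12.52) = 0.2955.
%OS = 100·exp(−πζ/√(1−ζ²)) = 100·exp(−π·0.2955/√0.9127) = 37.8%.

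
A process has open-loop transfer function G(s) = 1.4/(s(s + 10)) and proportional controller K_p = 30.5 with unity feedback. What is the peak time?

From 1 + K_pG(s) = 0: s² + 10s + 42.7 = 0 ⇒ ω_n = 6.535, ζ = 0.7652.
Damped frequency ω_d = ω_n√(1−ζ²) = 4.207 rad/s, so peak time T_p = π/ω_d = 0.747 s.

T_p = 0.747 s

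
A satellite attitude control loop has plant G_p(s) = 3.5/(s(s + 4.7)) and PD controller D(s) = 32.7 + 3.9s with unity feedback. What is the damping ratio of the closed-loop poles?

Forward path: (32.7 + 3.9s)·3.5/(s(s+4.7)). The closed-loop characteristic equation is s² + (4.7 + 3.5·3.9)s + 3.5·32.7 = 0.
That is s² + 18.35s + 114.5 = 0, so ω_n = 10.7 rad/s and ζ = 18.35/(2·10.7) = 0.8576.

ζ = 0.858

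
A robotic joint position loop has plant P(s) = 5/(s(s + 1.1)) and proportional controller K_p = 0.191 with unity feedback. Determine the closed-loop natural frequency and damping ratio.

ω_n = 0.977 rad/s, ζ = 0.563

The closed-loop denominator is s(s+1.1) + 0.191·5 = s² + 1.1s + 0.955.
So ω_n² = 0.955 ⇒ ω_n = 0.9772 rad/s, and ζ = 1.1/(2ω_n) = 0.563.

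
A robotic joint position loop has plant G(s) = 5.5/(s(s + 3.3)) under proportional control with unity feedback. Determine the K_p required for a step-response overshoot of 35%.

K_p = 4.93

From %OS = 100·exp(−πζ/√(1−ζ²)) = 35%, ζ = −ln(0.35)/√(π²+ln²(0.35)) = 0.3169.
Characteristic equation s² + 3.3s + 5.5K_p = 0 gives ζ = 3.3/(2√(5.5K_p)).
Setting ζ = 0.3169: √(5.5K_p) = 3.3/(2·0.3169) = 5.206, so K_p = 27.1/5.5 = 4.93.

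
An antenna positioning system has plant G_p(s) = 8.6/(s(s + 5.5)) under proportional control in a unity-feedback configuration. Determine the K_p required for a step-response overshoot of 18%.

K_p = 3.83

From %OS = 100·exp(−πζ/√(1−ζ²)) = 18%, ζ = −ln(0.18)/√(π²+ln²(0.18)) = 0.4791.
Characteristic equation s² + 5.5s + 8.6K_p = 0 gives ζ = 5.5/(2√(8.6K_p)).
Setting ζ = 0.4791: √(8.6K_p) = 5.5/(2·0.4791) = 5.74, so K_p = 32.95/8.6 = 3.83.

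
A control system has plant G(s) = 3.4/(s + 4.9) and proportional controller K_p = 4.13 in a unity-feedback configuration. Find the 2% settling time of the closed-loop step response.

Closed-loop transfer function: T(s) = K_p·G(s)/(1 + K_p·G(s)) = 14.04/(s + 4.9 + 14.04) = 14.04/(s + 18.94).
Time constant τ = 1/18.94 = 0.05279 s, so the 2% settling time is about 4τ = 0.211 s.

T_s ≈ 0.211 s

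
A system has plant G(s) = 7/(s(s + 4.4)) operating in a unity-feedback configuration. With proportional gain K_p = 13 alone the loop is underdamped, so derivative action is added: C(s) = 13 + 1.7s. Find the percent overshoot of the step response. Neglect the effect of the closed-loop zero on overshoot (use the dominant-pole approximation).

0.572%

Forward path: (13 + 1.7s)·7/(s(s+4.4)). The closed-loop characteristic equation is s² + (4.4 + 7·1.7)s + 7·13 = 0.
That is s² + 16.3s + 91 = 0, so ω_n = 9.539 rad/s and ζ = 16.3/(2·9.539) = 0.8544.
%OS = 100·exp(−πζ/√(1−ζ²)) = 0.572%.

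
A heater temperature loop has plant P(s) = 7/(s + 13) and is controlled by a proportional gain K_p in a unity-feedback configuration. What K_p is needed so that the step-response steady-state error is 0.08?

K_p = 21.4

The loop is type 0, so e_ss(step) = 1/(1 + K_pos) with K_pos = K_p·P(0).
P(0) = 0.5385. Require 1/(1 + K_p·0.5385) = 0.08, so 1 + 0.5385·K_p = 12.5.
K_p = (12.5 − 1)/0.5385 = 21.4.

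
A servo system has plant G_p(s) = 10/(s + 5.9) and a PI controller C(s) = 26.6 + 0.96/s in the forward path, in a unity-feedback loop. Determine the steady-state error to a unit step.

0

The open loop C(s)G_p(s) has a pole at the origin (type 1), so the static position error constant is infinite and e_ss = 1/(1+∞) = 0.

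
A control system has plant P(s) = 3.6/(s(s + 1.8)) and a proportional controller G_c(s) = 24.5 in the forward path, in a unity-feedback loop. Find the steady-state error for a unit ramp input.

The loop has one pole at the origin (type 1). Velocity error constant K_v = lim_{s→0} s·G_c(s)P(s) = 24.5·3.6/1.8 = 49.
Steady-state error to a unit ramp: e_ss = 1/K_v = 0.0204.

0.0204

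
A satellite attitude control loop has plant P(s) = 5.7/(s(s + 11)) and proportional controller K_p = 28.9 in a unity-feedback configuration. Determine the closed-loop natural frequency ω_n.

1 + K_p·P(s) = 0 gives s² + 11s + 164.7 = 0.
So ω_n² = 164.7 ⇒ ω_n = 12.83 rad/s, and ζ = 11/(2ω_n) = 0.429.

ω_n = 12.8 rad/s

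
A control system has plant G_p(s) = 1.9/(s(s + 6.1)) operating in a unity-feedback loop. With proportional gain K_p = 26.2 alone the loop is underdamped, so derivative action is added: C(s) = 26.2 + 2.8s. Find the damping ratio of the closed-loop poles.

Forward path: (26.2 + 2.8s)·1.9/(s(s+6.1)). The closed-loop characteristic equation is s² + (6.1 + 1.9·2.8)s + 1.9·26.2 = 0.
That is s² + 11.42s + 49.78 = 0, so ω_n = 7.055 rad/s and ζ = 11.42/(2·7.055) = 0.8093.

ζ = 0.809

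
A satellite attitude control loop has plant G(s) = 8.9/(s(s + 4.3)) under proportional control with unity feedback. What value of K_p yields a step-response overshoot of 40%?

From %OS = 100·exp(−πζ/√(1−ζ²)) = 40%, ζ = −ln(0.4)/√(π²+ln²(0.4)) = 0.28.
Characteristic equation s² + 4.3s + 8.9K_p = 0 gives ζ = 4.3/(2√(8.9K_p)).
Setting ζ = 0.28: √(8.9K_p) = 4.3/(2·0.28) = 7.679, so K_p = 58.96/8.9 = 6.62.

K_p = 6.62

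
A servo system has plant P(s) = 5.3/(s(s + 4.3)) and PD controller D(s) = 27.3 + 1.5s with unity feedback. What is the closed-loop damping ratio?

ζ = 0.509

Forward path: (27.3 + 1.5s)·5.3/(s(s+4.3)). The closed-loop characteristic equation is s² + (4.3 + 5.3·1.5)s + 5.3·27.3 = 0.
That is s² + 12.25s + 144.7 = 0, so ω_n = 12.03 rad/s and ζ = 12.25/(2·12.03) = 0.5092.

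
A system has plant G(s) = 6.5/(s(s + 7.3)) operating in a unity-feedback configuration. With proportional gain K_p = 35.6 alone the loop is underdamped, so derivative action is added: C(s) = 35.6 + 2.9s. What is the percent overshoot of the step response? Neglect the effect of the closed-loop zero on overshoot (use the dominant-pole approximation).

Forward path: (35.6 + 2.9s)·6.5/(s(s+7.3)). The closed-loop characteristic equation is s² + (7.3 + 6.5·2.9)s + 6.5·35.6 = 0.
That is s² + 26.15s + 231.4 = 0, so ω_n = 15.21 rad/s and ζ = 26.15/(2·15.21) = 0.8595.
%OS = 100·exp(−πζ/√(1−ζ²)) = 0.508%.

0.508%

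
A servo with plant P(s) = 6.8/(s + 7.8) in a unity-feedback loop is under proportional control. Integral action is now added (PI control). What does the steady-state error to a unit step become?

Adding integral action puts a pole at s = 0 in the forward path, raising the system type to 1; a type-1 loop has zero steady-state error to a step.

0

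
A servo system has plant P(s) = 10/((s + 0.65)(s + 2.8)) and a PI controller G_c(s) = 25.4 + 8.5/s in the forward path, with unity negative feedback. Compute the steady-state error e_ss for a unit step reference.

0

The open loop G_c(s)P(s) has a pole at the origin (type 1), so the static position error constant is infinite and e_ss = 1/(1+∞) = 0.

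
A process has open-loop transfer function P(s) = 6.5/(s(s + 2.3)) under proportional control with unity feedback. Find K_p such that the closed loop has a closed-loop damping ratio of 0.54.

Closed-loop characteristic equation: s² + 2.3s + K_p·6.5 = 0.
So ω_n = √(6.5K_p) and 2ζω_n = 2.3, giving ζ = 2.3/(2√(6.5K_p)).
Setting ζ = 0.54: √(6.5K_p) = 2.3/(2·0.54) = 2.13, so K_p = 4.535/6.5 = 0.698.

K_p = 0.698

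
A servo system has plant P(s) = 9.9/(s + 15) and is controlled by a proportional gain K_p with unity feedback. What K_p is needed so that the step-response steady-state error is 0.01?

K_p = 150

For a type-0 loop with proportional control, e_ss = 1/(1 + K_p·P(0)).
P(0) = 0.66. Require 1/(1 + K_p·0.66) = 0.01, so 1 + 0.66·K_p = 100.
K_p = (100 − 1)/0.66 = 150.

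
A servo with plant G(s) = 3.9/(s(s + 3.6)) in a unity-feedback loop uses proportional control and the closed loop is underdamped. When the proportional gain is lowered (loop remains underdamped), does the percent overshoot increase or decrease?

ζ = 3.6/(2√(3.9K_p)) rises as K_p falls; higher damping means less overshoot.

decrease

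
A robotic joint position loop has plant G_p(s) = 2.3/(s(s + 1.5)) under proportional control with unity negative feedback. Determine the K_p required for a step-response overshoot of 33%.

From %OS = 100·exp(−πζ/√(1−ζ²)) = 33%, ζ = −ln(0.33)/√(π²+ln²(0.33)) = 0.3328.
Characteristic equation s² + 1.5s + 2.3K_p = 0 gives ζ = 1.5/(2√(2.3K_p)).
Setting ζ = 0.3328: √(2.3K_p) = 1.5/(2·0.3328) = 2.254, so K_p = 5.079/2.3 = 2.21.

K_p = 2.21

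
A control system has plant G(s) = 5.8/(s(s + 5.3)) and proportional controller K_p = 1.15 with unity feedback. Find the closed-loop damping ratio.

ζ = 1.03

1 + K_p·G(s) = 0 gives s² + 5.3s + 6.67 = 0.
Matching s² + 2ζω_n s + ω_n²: ω_n = √6.67 = 2.583 rad/s and 2ζω_n = 5.3, so ζ = 5.3/(2·2.583) = 1.03.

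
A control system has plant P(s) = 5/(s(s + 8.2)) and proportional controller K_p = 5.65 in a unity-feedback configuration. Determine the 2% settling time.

The closed-loop denominator s² + 8.2s + 28.25 gives ω_n = √28.25 = 5.315 and ζ = 8.2/(2ω_n) = 0.7714.
2% settling time T_s ≈ 4/(ζω_n) = 4/4.1 = 0.976 s.

T_s ≈ 0.976 s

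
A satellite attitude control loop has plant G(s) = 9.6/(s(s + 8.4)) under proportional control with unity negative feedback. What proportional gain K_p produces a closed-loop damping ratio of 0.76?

K_p = 3.18

Closed-loop characteristic equation: s² + 8.4s + K_p·9.6 = 0.
So ω_n = √(9.6K_p) and 2ζω_n = 8.4, giving ζ = 8.4/(2√(9.6K_p)).
Setting ζ = 0.76: √(9.6K_p) = 8.4/(2·0.76) = 5.526, so K_p = 30.54/9.6 = 3.18.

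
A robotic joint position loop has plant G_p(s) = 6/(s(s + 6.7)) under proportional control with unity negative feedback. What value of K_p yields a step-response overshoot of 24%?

From %OS = 100·exp(−πζ/√(1−ζ²)) = 24%, ζ = −ln(0.24)/√(π²+ln²(0.24)) = 0.4136.
Characteristic equation s² + 6.7s + 6K_p = 0 gives ζ = 6.7/(2√(6K_p)).
Setting ζ = 0.4136: √(6K_p) = 6.7/(2·0.4136) = 8.1, so K_p = 65.61/6 = 10.9.

K_p = 10.9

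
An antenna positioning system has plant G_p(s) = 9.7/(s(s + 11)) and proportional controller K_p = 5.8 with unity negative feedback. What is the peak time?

T_p = 0.616 s

From 1 + K_pG_p(s) = 0: s² + 11s + 56.26 = 0 ⇒ ω_n = 7.501, ζ = 0.7333.
Damped frequency ω_d = ω_n√(1−ζ²) = 5.1 rad/s, so peak time T_p = π/ω_d = 0.616 s.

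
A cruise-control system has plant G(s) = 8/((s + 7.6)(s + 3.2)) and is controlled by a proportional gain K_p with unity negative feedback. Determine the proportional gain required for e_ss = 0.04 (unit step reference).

K_p = 73

The loop is type 0, so e_ss(step) = 1/(1 + K_pos) with K_pos = K_p·G(0).
G(0) = 0.3289. Require 1/(1 + K_p·0.3289) = 0.04, so 1 + 0.3289·K_p = 25.
K_p = (25 − 1)/0.3289 = 73.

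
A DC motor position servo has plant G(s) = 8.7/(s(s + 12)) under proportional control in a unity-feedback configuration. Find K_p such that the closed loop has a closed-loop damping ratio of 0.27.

Closed-loop characteristic equation: s² + 12s + K_p·8.7 = 0.
So ω_n = √(8.7K_p) and 2ζω_n = 12, giving ζ = 12/(2√(8.7K_p)).
Setting ζ = 0.27: √(8.7K_p) = 12/(2·0.27) = 22.22, so K_p = 493.8/8.7 = 56.8.

K_p = 56.8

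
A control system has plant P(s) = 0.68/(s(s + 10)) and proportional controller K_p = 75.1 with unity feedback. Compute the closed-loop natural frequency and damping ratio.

ω_n = 7.15 rad/s, ζ = 0.7

1 + K_p·P(s) = 0 gives s² + 10s + 51.07 = 0.
So ω_n² = 51.07 ⇒ ω_n = 7.146 rad/s, and ζ = 10/(2ω_n) = 0.7.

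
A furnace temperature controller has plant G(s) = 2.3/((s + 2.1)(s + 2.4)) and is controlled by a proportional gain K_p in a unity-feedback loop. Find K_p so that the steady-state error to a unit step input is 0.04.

K_p = 52.6

Steady-state error for a unit step on this type-0 loop is 1/(1 + K_p·G(0)).
G(0) = 0.4563. Require 1/(1 + K_p·0.4563) = 0.04, so 1 + 0.4563·K_p = 25.
K_p = (25 − 1)/0.4563 = 52.6.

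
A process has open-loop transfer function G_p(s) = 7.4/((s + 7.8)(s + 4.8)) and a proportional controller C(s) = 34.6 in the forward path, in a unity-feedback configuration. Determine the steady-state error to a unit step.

The loop is type 0. Static position error constant K_pos = C(0)·G_p(0) = 34.6·0.1976 = 6.839.
Steady-state error to a unit step: e_ss = 1/(1+K_pos) = 1/7.839 = 0.128.

0.128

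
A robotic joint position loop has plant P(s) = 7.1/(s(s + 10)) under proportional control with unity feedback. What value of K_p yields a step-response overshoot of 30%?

From %OS = 100·exp(−πζ/√(1−ζ²)) = 30%, ζ = −ln(0.3)/√(π²+ln²(0.3)) = 0.3579.
Characteristic equation s² + 10s + 7.1K_p = 0 gives ζ = 10/(2√(7.1K_p)).
Setting ζ = 0.3579: √(7.1K_p) = 10/(2·0.3579) = 13.97, so K_p = 195.2/7.1 = 27.5.

K_p = 27.5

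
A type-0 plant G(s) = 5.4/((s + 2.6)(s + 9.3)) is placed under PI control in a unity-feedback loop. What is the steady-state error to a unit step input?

The PI controller's integrator makes the forward path type 1, so e_ss to a step is zero.

0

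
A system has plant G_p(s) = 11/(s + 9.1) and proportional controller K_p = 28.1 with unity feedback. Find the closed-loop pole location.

Closed-loop transfer function: T(s) = K_p·G_p(s)/(1 + K_p·G_p(s)) = 309.1/(s + 9.1 + 309.1) = 309.1/(s + 318.2).
The closed-loop pole is at s = −318.2.

s = -318.2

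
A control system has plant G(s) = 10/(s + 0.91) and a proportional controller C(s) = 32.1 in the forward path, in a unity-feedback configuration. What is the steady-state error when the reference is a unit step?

The loop is type 0. Static position error constant K_pos = C(0)·G(0) = 32.1·10.99 = 352.7.
Steady-state error to a unit step: e_ss = 1/(1+K_pos) = 1/353.7 = 0.00283.

0.00283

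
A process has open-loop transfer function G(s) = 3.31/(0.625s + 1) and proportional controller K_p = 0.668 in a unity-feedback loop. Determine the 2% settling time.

Closed loop: T(s) = K_p·G/(1+K_p·G) = 2.211/(0.625s + 1 + 2.211), with pole at s = −(1 + 2.211)/0.625 = −5.138.
τ = 1/5.138 = 0.1946 s, so 2% settling time ≈ 4τ = 0.779 s.

T_s ≈ 0.779 s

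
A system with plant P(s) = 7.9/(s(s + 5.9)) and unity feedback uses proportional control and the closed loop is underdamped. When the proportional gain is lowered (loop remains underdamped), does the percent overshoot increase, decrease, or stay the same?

decrease

ζ = 5.9/(2√(7.9K_p)) rises as K_p falls; higher damping means less overshoot.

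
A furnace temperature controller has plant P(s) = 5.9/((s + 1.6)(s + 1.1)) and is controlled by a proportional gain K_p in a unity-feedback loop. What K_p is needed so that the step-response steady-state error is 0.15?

K_p = 1.69

Steady-state error for a unit step on this type-0 loop is 1/(1 + K_p·P(0)).
P(0) = 3.352. Require 1/(1 + K_p·3.352) = 0.15, so 1 + 3.352·K_p = 6.667.
K_p = (6.667 − 1)/3.352 = 1.69.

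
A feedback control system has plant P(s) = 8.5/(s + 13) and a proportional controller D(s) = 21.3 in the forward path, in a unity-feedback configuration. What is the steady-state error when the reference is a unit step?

The loop is type 0. Static position error constant K_pos = D(0)·P(0) = 21.3·0.6538 = 13.93.
Steady-state error to a unit step: e_ss = 1/(1+K_pos) = 1/14.93 = 0.067.

0.067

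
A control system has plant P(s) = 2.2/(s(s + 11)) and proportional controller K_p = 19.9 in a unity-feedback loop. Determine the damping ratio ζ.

1 + K_p·P(s) = 0 gives s² + 11s + 43.78 = 0.
So ω_n² = 43.78 ⇒ ω_n = 6.617 rad/s, and ζ = 11/(2ω_n) = 0.831.

ζ = 0.831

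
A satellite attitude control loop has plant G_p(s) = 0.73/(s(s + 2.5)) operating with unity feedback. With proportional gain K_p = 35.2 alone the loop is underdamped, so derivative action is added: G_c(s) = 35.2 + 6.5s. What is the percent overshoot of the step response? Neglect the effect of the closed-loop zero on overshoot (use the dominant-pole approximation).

4.04%

Forward path: (35.2 + 6.5s)·0.73/(s(s+2.5)). The closed-loop characteristic equation is s² + (2.5 + 0.73·6.5)s + 0.73·35.2 = 0.
That is s² + 7.245s + 25.7 = 0, so ω_n = 5.069 rad/s and ζ = 7.245/(2·5.069) = 0.7146.
%OS = 100·exp(−πζ/√(1−ζ²)) = 4.04%.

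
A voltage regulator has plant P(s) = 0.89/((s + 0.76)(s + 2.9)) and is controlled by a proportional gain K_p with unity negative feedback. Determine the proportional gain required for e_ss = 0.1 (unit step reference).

Steady-state error for a unit step on this type-0 loop is 1/(1 + K_p·P(0)).
P(0) = 0.4038. Require 1/(1 + K_p·0.4038) = 0.1, so 1 + 0.4038·K_p = 10.
K_p = (10 − 1)/0.4038 = 22.3.

K_p = 22.3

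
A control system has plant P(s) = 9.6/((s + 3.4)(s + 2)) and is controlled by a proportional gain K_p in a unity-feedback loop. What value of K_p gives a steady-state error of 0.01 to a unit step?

The loop is type 0, so e_ss(step) = 1/(1 + K_pos) with K_pos = K_p·P(0).
P(0) = 1.412. Require 1/(1 + K_p·1.412) = 0.01, so 1 + 1.412·K_p = 100.
K_p = (100 − 1)/1.412 = 70.1.

K_p = 70.1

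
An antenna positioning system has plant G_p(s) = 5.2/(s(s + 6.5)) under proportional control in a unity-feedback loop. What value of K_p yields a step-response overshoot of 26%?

K_p = 13.1

From %OS = 100·exp(−πζ/√(1−ζ²)) = 26%, ζ = −ln(0.26)/√(π²+ln²(0.26)) = 0.3941.
Characteristic equation s² + 6.5s + 5.2K_p = 0 gives ζ = 6.5/(2√(5.2K_p)).
Setting ζ = 0.3941: √(5.2K_p) = 6.5/(2·0.3941) = 8.247, so K_p = 68.01/5.2 = 13.1.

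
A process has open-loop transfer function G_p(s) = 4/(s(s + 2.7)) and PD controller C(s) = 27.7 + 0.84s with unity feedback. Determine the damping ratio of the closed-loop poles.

Forward path: (27.7 + 0.84s)·4/(s(s+2.7)). The closed-loop characteristic equation is s² + (2.7 + 4·0.84)s + 4·27.7 = 0.
That is s² + 6.06s + 110.8 = 0, so ω_n = 10.53 rad/s and ζ = 6.06/(2·10.53) = 0.2879.

ζ = 0.288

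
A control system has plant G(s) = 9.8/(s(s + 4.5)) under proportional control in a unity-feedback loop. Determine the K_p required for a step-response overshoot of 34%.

From %OS = 100·exp(−πζ/√(1−ζ²)) = 34%, ζ = −ln(0.34)/√(π²+ln²(0.34)) = 0.3248.
Characteristic equation s² + 4.5s + 9.8K_p = 0 gives ζ = 4.5/(2√(9.8K_p)).
Setting ζ = 0.3248: √(9.8K_p) = 4.5/(2·0.3248) = 6.928, so K_p = 47.99/9.8 = 4.9.

K_p = 4.9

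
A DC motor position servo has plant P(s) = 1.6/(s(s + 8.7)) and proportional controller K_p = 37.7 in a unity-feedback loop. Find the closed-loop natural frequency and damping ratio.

ω_n = 7.77 rad/s, ζ = 0.56

The closed-loop denominator is s(s+8.7) + 37.7·1.6 = s² + 8.7s + 60.32.
Matching s² + 2ζω_n s + ω_n²: ω_n = √60.32 = 7.767 rad/s and 2ζω_n = 8.7, so ζ = 8.7/(2·7.767) = 0.56.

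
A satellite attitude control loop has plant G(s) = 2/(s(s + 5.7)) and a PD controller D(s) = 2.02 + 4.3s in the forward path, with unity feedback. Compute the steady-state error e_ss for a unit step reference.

0

The open loop D(s)G(s) has a pole at the origin (type 1), so the static position error constant is infinite and e_ss = 1/(1+∞) = 0.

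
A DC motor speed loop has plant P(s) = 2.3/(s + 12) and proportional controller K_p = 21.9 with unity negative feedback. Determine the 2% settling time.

T_s ≈ 0.0641 s

Closed-loop transfer function: T(s) = K_p·P(s)/(1 + K_p·P(s)) = 50.37/(s + 12 + 50.37) = 50.37/(s + 62.37).
Time constant τ = 1/62.37 = 0.01603 s, so the 2% settling time is about 4τ = 0.0641 s.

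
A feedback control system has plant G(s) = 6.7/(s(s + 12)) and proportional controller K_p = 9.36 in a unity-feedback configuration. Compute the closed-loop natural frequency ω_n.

ω_n = 7.92 rad/s

1 + K_p·G(s) = 0 gives s² + 12s + 62.71 = 0.
So ω_n² = 62.71 ⇒ ω_n = 7.919 rad/s, and ζ = 12/(2ω_n) = 0.758.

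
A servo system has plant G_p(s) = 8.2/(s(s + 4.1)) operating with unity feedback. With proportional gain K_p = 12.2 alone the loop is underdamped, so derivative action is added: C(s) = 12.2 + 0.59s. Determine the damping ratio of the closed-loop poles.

ζ = 0.447

Forward path: (12.2 + 0.59s)·8.2/(s(s+4.1)). The closed-loop characteristic equation is s² + (4.1 + 8.2·0.59)s + 8.2·12.2 = 0.
That is s² + 8.938s + 100 = 0, so ω_n = 10 rad/s and ζ = 8.938/(2·10) = 0.4468.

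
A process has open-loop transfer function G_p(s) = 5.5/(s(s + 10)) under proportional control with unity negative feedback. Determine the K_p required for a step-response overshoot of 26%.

K_p = 29.3

From %OS = 100·exp(−πζ/√(1−ζ²)) = 26%, ζ = −ln(0.26)/√(π²+ln²(0.26)) = 0.3941.
Characteristic equation s² + 10s + 5.5K_p = 0 gives ζ = 10/(2√(5.5K_p)).
Setting ζ = 0.3941: √(5.5K_p) = 10/(2·0.3941) = 12.69, so K_p = 161/5.5 = 29.3.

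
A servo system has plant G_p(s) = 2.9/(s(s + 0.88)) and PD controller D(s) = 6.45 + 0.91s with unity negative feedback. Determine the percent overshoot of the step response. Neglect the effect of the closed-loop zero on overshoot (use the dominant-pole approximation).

24.7%

Forward path: (6.45 + 0.91s)·2.9/(s(s+0.88)). The closed-loop characteristic equation is s² + (0.88 + 2.9·0.91)s + 2.9·6.45 = 0.
That is s² + 3.519s + 18.7 = 0, so ω_n = 4.325 rad/s and ζ = 3.519/(2·4.325) = 0.4068.
%OS = 100·exp(−πζ/√(1−ζ²)) = 24.7%.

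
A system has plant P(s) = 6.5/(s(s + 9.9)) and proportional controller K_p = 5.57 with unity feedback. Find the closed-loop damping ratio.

ζ = 0.823

The closed-loop denominator is s(s+9.9) + 5.57·6.5 = s² + 9.9s + 36.2.
Matching s² + 2ζω_n s + ω_n²: ω_n = √36.2 = 6.017 rad/s and 2ζω_n = 9.9, so ζ = 9.9/(2·6.017) = 0.823.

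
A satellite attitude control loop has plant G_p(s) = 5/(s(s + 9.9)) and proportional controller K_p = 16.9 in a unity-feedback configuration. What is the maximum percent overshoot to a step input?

13.4%

From 1 + K_pG_p(s) = 0: s² + 9.9s + 84.5 = 0 ⇒ ω_n = 9.192, ζ = 0.5385.
%OS = 100·exp(−πζ/√(1−ζ²)) = 100·exp(−π·0.5385/√0.71) = 13.4%.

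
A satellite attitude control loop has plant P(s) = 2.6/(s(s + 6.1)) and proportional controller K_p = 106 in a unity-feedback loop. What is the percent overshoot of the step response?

55.6%

Closed-loop characteristic equation: s² + 6.1s + 275.6 = 0, so ω_n = 16.6 rad/s and ζ = 6.1/(2·16.6) = 0.1837.
%OS = 100·exp(−πζ/√(1−ζ²)) = 100·exp(−π·0.1837/√0.9662) = 55.6%.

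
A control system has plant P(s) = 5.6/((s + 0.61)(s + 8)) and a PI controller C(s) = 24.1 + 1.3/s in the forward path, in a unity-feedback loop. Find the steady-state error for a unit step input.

0

The open loop C(s)P(s) has a pole at the origin (type 1), so the static position error constant is infinite and e_ss = 1/(1+∞) = 0.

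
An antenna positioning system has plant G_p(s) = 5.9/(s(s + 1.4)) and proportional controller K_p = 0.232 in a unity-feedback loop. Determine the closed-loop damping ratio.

ζ = 0.598

The closed-loop denominator is s(s+1.4) + 0.232·5.9 = s² + 1.4s + 1.369.
Matching s² + 2ζω_n s + ω_n²: ω_n = √1.369 = 1.17 rad/s and 2ζω_n = 1.4, so ζ = 1.4/(2·1.17) = 0.598.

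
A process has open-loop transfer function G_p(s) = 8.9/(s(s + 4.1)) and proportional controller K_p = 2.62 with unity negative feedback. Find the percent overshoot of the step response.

From 1 + K_pG_p(s) = 0: s² + 4.1s + 23.32 = 0 ⇒ ω_n = 4.829, ζ = 0.4245.
%OS = 100·exp(−πζ/√(1−ζ²)) = 100·exp(−π·0.4245/√0.8198) = 22.9%.

22.9%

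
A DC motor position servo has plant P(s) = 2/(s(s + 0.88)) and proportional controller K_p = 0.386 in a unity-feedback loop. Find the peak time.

T_p = 4.13 s

From 1 + K_pP(s) = 0: s² + 0.88s + 0.772 = 0 ⇒ ω_n = 0.8786, ζ = 0.5008.
Damped frequency ω_d = ω_n√(1−ζ²) = 0.7605 rad/s, so peak time T_p = π/ω_d = 4.13 s.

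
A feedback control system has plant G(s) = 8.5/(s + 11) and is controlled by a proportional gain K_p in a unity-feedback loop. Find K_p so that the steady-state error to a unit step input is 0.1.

For a type-0 loop with proportional control, e_ss = 1/(1 + K_p·G(0)).
G(0) = 0.7727. Require 1/(1 + K_p·0.7727) = 0.1, so 1 + 0.7727·K_p = 10.
K_p = (10 − 1)/0.7727 = 11.6.

K_p = 11.6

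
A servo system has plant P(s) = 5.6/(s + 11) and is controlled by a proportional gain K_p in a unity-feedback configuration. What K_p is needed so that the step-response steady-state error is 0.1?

Steady-state error for a unit step on this type-0 loop is 1/(1 + K_p·P(0)).
P(0) = 0.5091. Require 1/(1 + K_p·0.5091) = 0.1, so 1 + 0.5091·K_p = 10.
K_p = (10 − 1)/0.5091 = 17.7.

K_p = 17.7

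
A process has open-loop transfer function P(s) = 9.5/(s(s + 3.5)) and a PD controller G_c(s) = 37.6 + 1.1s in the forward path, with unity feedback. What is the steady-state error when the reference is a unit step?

The open loop G_c(s)P(s) has a pole at the origin (type 1), so the static position error constant is infinite and e_ss = 1/(1+∞) = 0.

0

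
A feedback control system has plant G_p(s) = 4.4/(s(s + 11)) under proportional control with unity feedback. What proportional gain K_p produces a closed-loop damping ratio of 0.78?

K_p = 11.3

Closed-loop characteristic equation: s² + 11s + K_p·4.4 = 0.
So ω_n = √(4.4K_p) and 2ζω_n = 11, giving ζ = 11/(2√(4.4K_p)).
Setting ζ = 0.78: √(4.4K_p) = 11/(2·0.78) = 7.051, so K_p = 49.72/4.4 = 11.3.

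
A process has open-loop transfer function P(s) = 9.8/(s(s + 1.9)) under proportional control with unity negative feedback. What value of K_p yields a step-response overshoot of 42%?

From %OS = 100·exp(−πζ/√(1−ζ²)) = 42%, ζ = −ln(0.42)/√(π²+ln²(0.42)) = 0.2662.
Characteristic equation s² + 1.9s + 9.8K_p = 0 gives ζ = 1.9/(2√(9.8K_p)).
Setting ζ = 0.2662: √(9.8K_p) = 1.9/(2·0.2662) = 3.569, so K_p = 12.74/9.8 = 1.3.

K_p = 1.3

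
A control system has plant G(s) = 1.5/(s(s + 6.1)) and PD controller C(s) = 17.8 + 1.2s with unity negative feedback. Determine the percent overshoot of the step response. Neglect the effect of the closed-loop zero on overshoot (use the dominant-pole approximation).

2.41%

Forward path: (17.8 + 1.2s)·1.5/(s(s+6.1)). The closed-loop characteristic equation is s² + (6.1 + 1.5·1.2)s + 1.5·17.8 = 0.
That is s² + 7.9s + 26.7 = 0, so ω_n = 5.167 rad/s and ζ = 7.9/(2·5.167) = 0.7644.
%OS = 100·exp(−πζ/√(1−ζ²)) = 2.41%.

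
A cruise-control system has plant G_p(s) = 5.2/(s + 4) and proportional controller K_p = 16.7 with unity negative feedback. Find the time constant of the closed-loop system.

τ = 0.011 s

Closed-loop transfer function: T(s) = K_p·G_p(s)/(1 + K_p·G_p(s)) = 86.84/(s + 4 + 86.84) = 86.84/(s + 90.84).
Time constant τ = 1/90.84 = 0.011 s.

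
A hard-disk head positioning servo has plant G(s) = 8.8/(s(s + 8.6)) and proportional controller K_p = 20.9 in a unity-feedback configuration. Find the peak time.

T_p = 0.244 s

Closed-loop characteristic equation: s² + 8.6s + 183.9 = 0, so ω_n = 13.56 rad/s and ζ = 8.6/(2·13.56) = 0.3171.
Damped frequency ω_d = ω_n√(1−ζ²) = 12.86 rad/s, so peak time T_p = π/ω_d = 0.244 s.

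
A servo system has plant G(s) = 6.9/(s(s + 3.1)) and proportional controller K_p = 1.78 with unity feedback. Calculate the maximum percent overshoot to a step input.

21.2%

The closed-loop denominator s² + 3.1s + 12.28 gives ω_n = √12.28 = 3.505 and ζ = 3.1/(2ω_n) = 0.4423.
%OS = 100·exp(−πζ/√(1−ζ²)) = 100·exp(−π·0.4423/√0.8044) = 21.2%.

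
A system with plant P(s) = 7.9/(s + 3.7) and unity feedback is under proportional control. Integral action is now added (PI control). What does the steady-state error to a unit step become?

0

Adding integral action puts a pole at s = 0 in the forward path, raising the system type to 1; a type-1 loop has zero steady-state error to a step.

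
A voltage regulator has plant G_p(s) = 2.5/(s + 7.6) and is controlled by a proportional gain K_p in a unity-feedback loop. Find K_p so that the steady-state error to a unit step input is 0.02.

The loop is type 0, so e_ss(step) = 1/(1 + K_pos) with K_pos = K_p·G_p(0).
G_p(0) = 0.3289. Require 1/(1 + K_p·0.3289) = 0.02, so 1 + 0.3289·K_p = 50.
K_p = (50 − 1)/0.3289 = 149.

K_p = 149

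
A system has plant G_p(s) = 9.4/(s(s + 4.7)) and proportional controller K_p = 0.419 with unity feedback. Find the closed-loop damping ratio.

With unity feedback the closed-loop characteristic equation is s² + 4.7s + 0.419·9.4 = s² + 4.7s + 3.939 = 0.
So ω_n² = 3.939 ⇒ ω_n = 1.985 rad/s, and ζ = 4.7/(2ω_n) = 1.18.

ζ = 1.18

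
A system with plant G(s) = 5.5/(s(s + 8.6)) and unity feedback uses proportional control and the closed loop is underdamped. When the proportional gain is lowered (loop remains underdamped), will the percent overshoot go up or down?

ζ = 8.6/(2√(5.5K_p)) rises as K_p falls; higher damping means less overshoot.

decrease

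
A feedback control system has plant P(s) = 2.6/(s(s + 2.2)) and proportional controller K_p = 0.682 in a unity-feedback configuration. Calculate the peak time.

T_p = 4.19 s

Closed-loop characteristic equation: s² + 2.2s + 1.773 = 0, so ω_n = 1.332 rad/s and ζ = 2.2/(2·1.332) = 0.8261.
Damped frequency ω_d = ω_n√(1−ζ²) = 0.7505 rad/s, so peak time T_p = π/ω_d = 4.19 s.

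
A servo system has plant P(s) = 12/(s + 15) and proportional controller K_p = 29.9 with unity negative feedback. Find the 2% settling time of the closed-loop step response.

T_s ≈ 0.0107 s

Closed-loop transfer function: T(s) = K_p·P(s)/(1 + K_p·P(s)) = 358.8/(s + 15 + 358.8) = 358.8/(s + 373.8).
Time constant τ = 1/373.8 = 0.002675 s, so the 2% settling time is about 4τ = 0.0107 s.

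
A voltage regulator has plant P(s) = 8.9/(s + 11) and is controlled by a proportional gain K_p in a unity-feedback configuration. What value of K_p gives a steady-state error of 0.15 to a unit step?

K_p = 7

Steady-state error for a unit step on this type-0 loop is 1/(1 + K_p·P(0)).
P(0) = 0.8091. Require 1/(1 + K_p·0.8091) = 0.15, so 1 + 0.8091·K_p = 6.667.
K_p = (6.667 − 1)/0.8091 = 7.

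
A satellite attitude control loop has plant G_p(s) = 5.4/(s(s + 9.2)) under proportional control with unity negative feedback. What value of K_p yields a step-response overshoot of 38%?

From %OS = 100·exp(−πζ/√(1−ζ²)) = 38%, ζ = −ln(0.38)/√(π²+ln²(0.38)) = 0.2943.
Characteristic equation s² + 9.2s + 5.4K_p = 0 gives ζ = 9.2/(2√(5.4K_p)).
Setting ζ = 0.2943: √(5.4K_p) = 9.2/(2·0.2943) = 15.63, so K_p = 244.2/5.4 = 45.2.

K_p = 45.2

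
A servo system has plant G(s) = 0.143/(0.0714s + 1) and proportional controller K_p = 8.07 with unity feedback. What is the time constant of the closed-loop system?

Closed loop: T(s) = K_p·G/(1+K_p·G) = 1.154/(0.0714s + 1 + 1.154), with pole at s = −(1 + 1.154)/0.0714 = −30.17.
Closed-loop time constant τ = 1/30.17 = 0.0331 s.

τ = 0.0331 s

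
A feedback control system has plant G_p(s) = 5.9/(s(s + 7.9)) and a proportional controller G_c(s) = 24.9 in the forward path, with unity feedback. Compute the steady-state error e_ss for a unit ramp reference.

0.0538

The loop has one pole at the origin (type 1). Velocity error constant K_v = lim_{s→0} s·G_c(s)G_p(s) = 24.9·5.9/7.9 = 18.6.
Steady-state error to a unit ramp: e_ss = 1/K_v = 0.0538.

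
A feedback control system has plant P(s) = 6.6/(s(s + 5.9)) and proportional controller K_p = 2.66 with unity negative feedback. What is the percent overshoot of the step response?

4.44%

From 1 + K_pP(s) = 0: s² + 5.9s + 17.56 = 0 ⇒ ω_n = 4.19, ζ = 0.7041.
%OS = 100·exp(−πζ/√(1−ζ²)) = 100·exp(−π·0.7041/√0.5043) = 4.44%.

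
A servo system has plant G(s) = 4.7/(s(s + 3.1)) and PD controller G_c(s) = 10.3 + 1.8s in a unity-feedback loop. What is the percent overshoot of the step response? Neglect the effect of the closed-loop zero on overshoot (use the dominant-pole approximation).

0.92%

Forward path: (10.3 + 1.8s)·4.7/(s(s+3.1)). The closed-loop characteristic equation is s² + (3.1 + 4.7·1.8)s + 4.7·10.3 = 0.
That is s² + 11.56s + 48.41 = 0, so ω_n = 6.958 rad/s and ζ = 11.56/(2·6.958) = 0.8307.
%OS = 100·exp(−πζ/√(1−ζ²)) = 0.92%.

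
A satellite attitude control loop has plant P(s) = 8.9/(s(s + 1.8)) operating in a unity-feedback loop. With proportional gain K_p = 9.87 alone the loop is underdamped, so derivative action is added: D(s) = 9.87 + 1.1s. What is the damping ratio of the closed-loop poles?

ζ = 0.618

Forward path: (9.87 + 1.1s)·8.9/(s(s+1.8)). The closed-loop characteristic equation is s² + (1.8 + 8.9·1.1)s + 8.9·9.87 = 0.
That is s² + 11.59s + 87.84 = 0, so ω_n = 9.372 rad/s and ζ = 11.59/(2·9.372) = 0.6183.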